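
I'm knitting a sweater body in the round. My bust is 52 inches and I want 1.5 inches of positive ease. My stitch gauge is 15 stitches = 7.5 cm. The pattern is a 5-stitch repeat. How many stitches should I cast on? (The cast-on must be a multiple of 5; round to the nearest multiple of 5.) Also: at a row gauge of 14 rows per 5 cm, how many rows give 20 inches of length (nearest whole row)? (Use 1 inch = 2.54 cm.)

Finished = 52 + 1.5 = 53.5 inches.
53.5 inches × 2.54 = 135.89 cm.
15/7.5 = 2 sts per cm; 135.89 × 2 = 271.78 sts.
Nearest multiple of 5 → 270.
20 inches = 50.80 cm; × 2.8 = 142.24 → 142 rows.

Cast on 270 stitches; work 142 rows.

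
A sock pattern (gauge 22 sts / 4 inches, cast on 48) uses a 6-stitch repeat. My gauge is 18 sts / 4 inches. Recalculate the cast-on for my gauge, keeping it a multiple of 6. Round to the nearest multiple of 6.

48 × 18 / 22 = 39.27.
Nearest multiple of 6: 42.

Cast on 42 stitches.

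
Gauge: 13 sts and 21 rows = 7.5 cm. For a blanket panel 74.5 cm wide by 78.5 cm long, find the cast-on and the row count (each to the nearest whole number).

Cast on 129 stitches and work 220 rows.

Stitch gauge = 13/7.5 = 1.733 sts/cm; 74.5 × 1.733 = 129.13 → 129 sts.
Row gauge = 21/7.5 = 2.8 rows/cm; 78.5 × 2.8 = 219.80 → 220 rows.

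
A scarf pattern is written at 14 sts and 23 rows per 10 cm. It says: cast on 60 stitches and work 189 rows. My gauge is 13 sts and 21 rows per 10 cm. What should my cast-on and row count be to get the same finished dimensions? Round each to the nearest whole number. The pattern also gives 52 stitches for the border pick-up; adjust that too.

Cast on 56 stitches; work 173 rows; border pick-up 48 stitches.

Stitches: 60 × 13/14 = 55.71 → 56.
Rows: 189 × 21/23 = 172.57 → 173.
border pick-up: 52 × 13/14 = 48.29 → 48.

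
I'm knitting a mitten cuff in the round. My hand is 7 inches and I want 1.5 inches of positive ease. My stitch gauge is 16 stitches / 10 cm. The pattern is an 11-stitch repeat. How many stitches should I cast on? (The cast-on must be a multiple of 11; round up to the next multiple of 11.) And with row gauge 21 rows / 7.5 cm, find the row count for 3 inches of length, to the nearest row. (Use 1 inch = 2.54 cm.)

Cast on 44 stitches; work 21 rows.

Finished = 7 + 1.5 = 8.5 inches.
8.5 inches × 2.54 = 21.59 cm.
16/10 = 1.6 sts per cm; 21.59 × 1.6 = 34.54 sts.
Next multiple of 11 → 44.
3 inches = 7.62 cm; × 2.8 = 21.34 → 21 rows.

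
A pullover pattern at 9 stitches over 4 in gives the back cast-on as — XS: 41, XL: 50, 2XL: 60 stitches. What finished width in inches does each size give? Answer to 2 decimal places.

9/4 = 2.25 sts per in.
XS: 41 / 2.25 = 18.222 → 18.22 in.
XL: 50 / 2.25 = 22.222 → 22.22 in.
2XL: 60 / 2.25 = 26.667 → 26.67 in.

XS 18.22 inches; XL 22.22 inches; 2XL 26.67 inches.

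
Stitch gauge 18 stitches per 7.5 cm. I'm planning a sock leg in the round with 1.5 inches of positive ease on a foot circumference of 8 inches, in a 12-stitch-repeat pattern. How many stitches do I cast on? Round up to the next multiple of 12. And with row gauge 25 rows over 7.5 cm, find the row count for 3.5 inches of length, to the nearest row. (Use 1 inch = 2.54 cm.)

Finished = 8 + 1.5 = 9.5 inches.
9.5 inches × 2.54 = 24.13 cm.
18/7.5 = 2.4 sts per cm; 24.13 × 2.4 = 57.91 sts.
Next multiple of 12 → 60.
3.5 inches = 8.89 cm; × 3.333 = 29.63 → 30 rows.

Cast on 60 stitches; work 30 rows.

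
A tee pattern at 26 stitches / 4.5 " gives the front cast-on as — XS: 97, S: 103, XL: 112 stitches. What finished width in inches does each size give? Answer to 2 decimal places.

26/4.5 = 5.778 sts per in.
XS: 97 / 5.778 = 16.788 → 16.79 in.
S: 103 / 5.778 = 17.827 → 17.83 in.
XL: 112 / 5.778 = 19.385 → 19.38 in.

XS 16.79 inches; S 17.83 inches; XL 19.38 inches.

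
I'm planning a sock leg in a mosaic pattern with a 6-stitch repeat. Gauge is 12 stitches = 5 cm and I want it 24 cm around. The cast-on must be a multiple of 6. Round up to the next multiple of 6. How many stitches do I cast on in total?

12 / 5 = 2.4 sts per cm.
24 × 2.4 = 57.60 sts.
Next multiple of 6: 60.

60 stitches.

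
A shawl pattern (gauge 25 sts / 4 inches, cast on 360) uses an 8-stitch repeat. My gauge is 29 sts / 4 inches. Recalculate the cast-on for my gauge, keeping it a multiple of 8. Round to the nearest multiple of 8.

416 stitches.

360 × 29 / 25 = 417.60.
Nearest multiple of 8: 416.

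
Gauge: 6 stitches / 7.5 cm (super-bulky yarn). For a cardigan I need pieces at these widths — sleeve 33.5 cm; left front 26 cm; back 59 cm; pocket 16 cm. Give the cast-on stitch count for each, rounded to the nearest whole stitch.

Rate = 6/7.5 = 0.8 sts per cm.
sleeve: 33.5 × 0.8 = 26.80 → 27.
left front: 26 × 0.8 = 20.80 → 21.
back: 59 × 0.8 = 47.20 → 47.
pocket: 16 × 0.8 = 12.80 → 13.

sleeve 27; left front 21; back 47; pocket 13.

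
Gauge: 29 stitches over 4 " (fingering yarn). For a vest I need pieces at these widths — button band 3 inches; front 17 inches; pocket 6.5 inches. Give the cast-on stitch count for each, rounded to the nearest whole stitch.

button band 22; front 123; pocket 47.

Rate = 29/4 = 7.25 sts per in.
button band: 3 × 7.25 = 21.75 → 22.
front: 17 × 7.25 = 123.25 → 123.
pocket: 6.5 × 7.25 = 47.12 → 47.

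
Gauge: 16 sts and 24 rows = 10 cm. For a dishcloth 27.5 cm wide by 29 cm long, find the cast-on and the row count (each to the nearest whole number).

Cast on 44 stitches and work 70 rows.

Stitch gauge = 16/10 = 1.6 sts/cm; 27.5 × 1.6 = 44.00 → 44 sts.
Row gauge = 24/10 = 2.4 rows/cm; 29 × 2.4 = 69.60 → 70 rows.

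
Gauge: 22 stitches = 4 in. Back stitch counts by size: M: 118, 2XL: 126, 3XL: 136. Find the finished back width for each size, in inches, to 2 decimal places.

22/4 = 5.5 sts per in.
M: 118 / 5.5 = 21.455 → 21.45 in.
2XL: 126 / 5.5 = 22.909 → 22.91 in.
3XL: 136 / 5.5 = 24.727 → 24.73 in.

M 21.45 inches; 2XL 22.91 inches; 3XL 24.73 inches.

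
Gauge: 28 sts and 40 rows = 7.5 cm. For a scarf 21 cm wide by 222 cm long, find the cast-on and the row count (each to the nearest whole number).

Cast on 78 stitches and work 1184 rows.

Stitch gauge = 28/7.5 = 3.733 sts/cm; 21 × 3.733 = 78.40 → 78 sts.
Row gauge = 40/7.5 = 5.333 rows/cm; 222 × 5.333 = 1184.00 → 1184 rows.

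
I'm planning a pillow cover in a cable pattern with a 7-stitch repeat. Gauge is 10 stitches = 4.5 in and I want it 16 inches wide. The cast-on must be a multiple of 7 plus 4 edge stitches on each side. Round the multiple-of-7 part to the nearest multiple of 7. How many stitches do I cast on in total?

CO 36 sts.

10 / 4.5 = 2.222 sts per inch.
16 × 2.222 = 35.56 sts.
Less 8 edge sts → 27.56 for the repeat.
Nearest multiple of 7: 28.
Add back 8 edge sts → 36.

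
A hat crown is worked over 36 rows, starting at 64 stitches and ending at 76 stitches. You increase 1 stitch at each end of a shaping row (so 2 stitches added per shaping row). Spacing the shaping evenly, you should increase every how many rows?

Stitches to add: |76 − 64| = 12.
Shaping rows needed: 12 / 2 = 6.
36 rows / 6 = every 6 rows.

Increase every 6th row.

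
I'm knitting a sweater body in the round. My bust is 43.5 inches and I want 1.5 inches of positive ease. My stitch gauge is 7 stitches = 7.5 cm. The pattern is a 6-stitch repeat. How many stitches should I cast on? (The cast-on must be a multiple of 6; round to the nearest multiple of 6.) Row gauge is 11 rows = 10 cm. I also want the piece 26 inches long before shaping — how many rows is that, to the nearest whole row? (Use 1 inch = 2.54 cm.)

Finished = 43.5 + 1.5 = 45 inches.
45 inches × 2.54 = 114.30 cm.
7/7.5 = 0.933 sts per cm; 114.30 × 0.933 = 106.68 sts.
Nearest multiple of 6 → 108.
26 inches = 66.04 cm; × 1.1 = 72.64 → 73 rows.

Cast on 108 stitches; work 73 rows.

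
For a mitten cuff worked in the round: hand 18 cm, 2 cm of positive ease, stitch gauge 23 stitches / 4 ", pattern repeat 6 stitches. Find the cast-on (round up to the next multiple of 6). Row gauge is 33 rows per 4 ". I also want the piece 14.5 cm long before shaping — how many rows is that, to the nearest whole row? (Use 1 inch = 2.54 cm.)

Finished = 18 + 2 = 20 cm.
20 cm × 1/2.54 = 7.87 inches.
23/4 = 5.75 sts per in; 7.87 × 5.75 = 45.28 sts.
Next multiple of 6 → 48.
14.5 cm = 5.71 inches; × 8.25 = 47.10 → 47 rows.

Cast on 48 stitches; work 47 rows.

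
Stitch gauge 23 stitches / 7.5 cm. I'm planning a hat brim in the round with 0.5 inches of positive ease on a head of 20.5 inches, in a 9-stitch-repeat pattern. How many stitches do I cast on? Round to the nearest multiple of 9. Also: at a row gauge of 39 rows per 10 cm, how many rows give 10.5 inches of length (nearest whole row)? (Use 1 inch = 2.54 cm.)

Cast on 162 stitches; work 104 rows.

Finished = 20.5 + 0.5 = 21 inches.
21 inches × 2.54 = 53.34 cm.
23/7.5 = 3.067 sts per cm; 53.34 × 3.067 = 163.58 sts.
Nearest multiple of 9 → 162.
10.5 inches = 26.67 cm; × 3.9 = 104.01 → 104 rows.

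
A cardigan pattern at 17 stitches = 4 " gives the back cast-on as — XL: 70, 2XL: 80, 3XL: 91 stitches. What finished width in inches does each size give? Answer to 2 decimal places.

XL 16.47 inches; 2XL 18.82 inches; 3XL 21.41 inches.

17/4 = 4.25 sts per in.
XL: 70 / 4.25 = 16.471 → 16.47 in.
2XL: 80 / 4.25 = 18.824 → 18.82 in.
3XL: 91 / 4.25 = 21.412 → 21.41 in.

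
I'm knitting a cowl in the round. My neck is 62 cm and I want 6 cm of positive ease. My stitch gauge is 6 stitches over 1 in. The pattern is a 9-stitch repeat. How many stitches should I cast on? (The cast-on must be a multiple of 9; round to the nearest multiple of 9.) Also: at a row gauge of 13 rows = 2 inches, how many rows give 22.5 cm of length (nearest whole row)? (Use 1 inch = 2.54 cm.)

Cast on 162 stitches; work 58 rows.

Finished = 62 + 6 = 68 cm.
68 cm × 1/2.54 = 26.77 inches.
6/1 = 6 sts per in; 26.77 × 6 = 160.63 sts.
Nearest multiple of 9 → 162.
22.5 cm = 8.86 inches; × 6.5 = 57.58 → 58 rows.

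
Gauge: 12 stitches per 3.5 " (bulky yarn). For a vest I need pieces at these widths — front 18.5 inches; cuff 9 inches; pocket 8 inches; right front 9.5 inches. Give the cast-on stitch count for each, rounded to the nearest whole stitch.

Rate = 12/3.5 = 3.429 sts per in.
front: 18.5 × 3.429 = 63.43 → 63.
cuff: 9 × 3.429 = 30.86 → 31.
pocket: 8 × 3.429 = 27.43 → 27.
right front: 9.5 × 3.429 = 32.57 → 33.

front 63; cuff 31; pocket 27; right front 33.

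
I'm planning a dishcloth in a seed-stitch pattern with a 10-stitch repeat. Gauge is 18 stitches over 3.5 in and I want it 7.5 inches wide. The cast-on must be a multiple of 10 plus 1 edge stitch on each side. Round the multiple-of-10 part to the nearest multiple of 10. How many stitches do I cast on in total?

18 / 3.5 = 5.143 sts per inch.
7.5 × 5.143 = 38.57 sts.
Less 2 edge sts → 36.57 for the repeat.
Nearest multiple of 10: 40.
Add back 2 edge sts → 42.

Cast on 42 stitches.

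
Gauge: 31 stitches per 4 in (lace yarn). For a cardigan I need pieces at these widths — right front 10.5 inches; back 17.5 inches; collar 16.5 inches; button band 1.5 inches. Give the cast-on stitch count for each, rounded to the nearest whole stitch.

Rate = 31/4 = 7.75 sts per in.
right front: 10.5 × 7.75 = 81.38 → 81.
back: 17.5 × 7.75 = 135.62 → 136.
collar: 16.5 × 7.75 = 127.88 → 128.
button band: 1.5 × 7.75 = 11.62 → 12.

right front 81; back 136; collar 128; button band 12.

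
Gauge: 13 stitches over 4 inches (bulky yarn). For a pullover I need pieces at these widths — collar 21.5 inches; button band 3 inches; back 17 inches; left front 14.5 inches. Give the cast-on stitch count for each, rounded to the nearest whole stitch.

collar 70; button band 10; back 55; left front 47.

Rate = 13/4 = 3.25 sts per in.
collar: 21.5 × 3.25 = 69.88 → 70.
button band: 3 × 3.25 = 9.75 → 10.
back: 17 × 3.25 = 55.25 → 55.
left front: 14.5 × 3.25 = 47.12 → 47.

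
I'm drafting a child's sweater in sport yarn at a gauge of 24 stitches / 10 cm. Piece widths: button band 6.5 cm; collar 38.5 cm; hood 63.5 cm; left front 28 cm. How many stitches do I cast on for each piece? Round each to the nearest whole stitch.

Rate = 24/10 = 2.4 sts per cm.
button band: 6.5 × 2.4 = 15.60 → 16.
collar: 38.5 × 2.4 = 92.40 → 92.
hood: 63.5 × 2.4 = 152.40 → 152.
left front: 28 × 2.4 = 67.20 → 67.

button band 16; collar 92; hood 152; left front 67.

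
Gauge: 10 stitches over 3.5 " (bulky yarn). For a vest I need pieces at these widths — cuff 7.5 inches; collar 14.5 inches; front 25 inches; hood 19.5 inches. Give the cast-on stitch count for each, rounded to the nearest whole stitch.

cuff 21; collar 41; front 71; hood 56.

Rate = 10/3.5 = 2.857 sts per in.
cuff: 7.5 × 2.857 = 21.43 → 21.
collar: 14.5 × 2.857 = 41.43 → 41.
front: 25 × 2.857 = 71.43 → 71.
hood: 19.5 × 2.857 = 55.71 → 56.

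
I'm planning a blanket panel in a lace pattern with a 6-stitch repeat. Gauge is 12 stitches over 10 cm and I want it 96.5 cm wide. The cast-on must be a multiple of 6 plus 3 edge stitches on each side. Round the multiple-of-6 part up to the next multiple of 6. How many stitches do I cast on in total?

120 stitches.

12 / 10 = 1.2 sts per cm.
96.5 × 1.2 = 115.80 sts.
Less 6 edge sts → 109.80 for the repeat.
Next multiple of 6: 114.
Add back 6 edge sts → 120.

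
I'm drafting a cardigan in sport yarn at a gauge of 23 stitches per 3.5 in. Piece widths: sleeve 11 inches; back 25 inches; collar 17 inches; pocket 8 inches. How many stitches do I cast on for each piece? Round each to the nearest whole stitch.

Rate = 23/3.5 = 6.571 sts per in.
sleeve: 11 × 6.571 = 72.29 → 72.
back: 25 × 6.571 = 164.29 → 164.
collar: 17 × 6.571 = 111.71 → 112.
pocket: 8 × 6.571 = 52.57 → 53.

sleeve 72; back 164; collar 112; pocket 53.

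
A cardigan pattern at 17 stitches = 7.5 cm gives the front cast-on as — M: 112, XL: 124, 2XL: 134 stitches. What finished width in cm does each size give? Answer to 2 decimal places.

M 49.41 cm; XL 54.71 cm; 2XL 59.12 cm.

17/7.5 = 2.267 sts per cm.
M: 112 / 2.267 = 49.412 → 49.41 cm.
XL: 124 / 2.267 = 54.706 → 54.71 cm.
2XL: 134 / 2.267 = 59.118 → 59.12 cm.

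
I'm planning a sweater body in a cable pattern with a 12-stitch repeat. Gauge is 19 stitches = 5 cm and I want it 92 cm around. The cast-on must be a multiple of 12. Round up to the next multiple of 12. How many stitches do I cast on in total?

19 / 5 = 3.8 sts per cm.
92 × 3.8 = 349.60 sts.
Next multiple of 12: 360.

Cast on 360 stitches.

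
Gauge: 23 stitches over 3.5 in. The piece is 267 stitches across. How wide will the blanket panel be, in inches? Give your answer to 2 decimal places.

23 stitches / 3.5 inch = 6.571 stitches per inch.
267 / 6.571 = 40.630 inches.

40.63 inches.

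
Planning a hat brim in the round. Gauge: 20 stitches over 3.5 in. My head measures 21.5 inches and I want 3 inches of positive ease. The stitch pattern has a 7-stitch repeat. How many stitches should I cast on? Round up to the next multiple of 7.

Finished = 21.5 + 3 = 24.5 inches.
20 / 3.5 = 5.714 sts/in.
24.5 × 5.714 = 140.00 sts.
Next multiple of 7: 140.

CO 140 sts.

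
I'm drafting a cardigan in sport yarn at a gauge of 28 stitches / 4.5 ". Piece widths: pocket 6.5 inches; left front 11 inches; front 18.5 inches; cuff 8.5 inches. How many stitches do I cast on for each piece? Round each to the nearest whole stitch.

Rate = 28/4.5 = 6.222 sts per in.
pocket: 6.5 × 6.222 = 40.44 → 40.
left front: 11 × 6.222 = 68.44 → 68.
front: 18.5 × 6.222 = 115.11 → 115.
cuff: 8.5 × 6.222 = 52.89 → 53.

pocket 40; left front 68; front 115; cuff 53.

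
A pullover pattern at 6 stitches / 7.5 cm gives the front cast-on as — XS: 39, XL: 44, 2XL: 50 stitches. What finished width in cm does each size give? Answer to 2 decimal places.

XS 48.75 cm; XL 55.00 cm; 2XL 62.50 cm.

6/7.5 = 0.8 sts per cm.
XS: 39 / 0.8 = 48.750 → 48.75 cm.
XL: 44 / 0.8 = 55.000 → 55.00 cm.
2XL: 50 / 0.8 = 62.500 → 62.50 cm.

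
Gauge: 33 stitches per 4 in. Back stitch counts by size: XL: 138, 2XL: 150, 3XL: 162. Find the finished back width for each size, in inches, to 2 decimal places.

XL 16.73 inches; 2XL 18.18 inches; 3XL 19.64 inches.

33/4 = 8.25 sts per in.
XL: 138 / 8.25 = 16.727 → 16.73 in.
2XL: 150 / 8.25 = 18.182 → 18.18 in.
3XL: 162 / 8.25 = 19.636 → 19.64 in.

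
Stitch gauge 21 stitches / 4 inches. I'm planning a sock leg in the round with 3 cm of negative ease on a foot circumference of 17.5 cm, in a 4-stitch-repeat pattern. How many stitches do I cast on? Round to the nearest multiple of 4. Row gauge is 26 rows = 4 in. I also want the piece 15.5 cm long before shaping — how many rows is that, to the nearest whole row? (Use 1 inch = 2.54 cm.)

Finished = 17.5 − 3 = 14.5 cm.
14.5 cm × 1/2.54 = 5.71 inches.
21/4 = 5.25 sts per in; 5.71 × 5.25 = 29.97 sts.
Nearest multiple of 4 → 28.
15.5 cm = 6.10 inches; × 6.5 = 39.67 → 40 rows.

Cast on 28 stitches; work 40 rows.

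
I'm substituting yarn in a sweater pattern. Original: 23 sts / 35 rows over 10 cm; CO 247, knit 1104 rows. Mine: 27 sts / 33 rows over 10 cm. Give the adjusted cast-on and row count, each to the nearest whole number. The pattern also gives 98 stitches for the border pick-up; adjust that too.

Stitches: 247 × 27/23 = 289.96 → 290.
Rows: 1104 × 33/35 = 1040.91 → 1041.
border pick-up: 98 × 27/23 = 115.04 → 115.

Cast on 290 stitches; work 1041 rows; border pick-up 115 stitches.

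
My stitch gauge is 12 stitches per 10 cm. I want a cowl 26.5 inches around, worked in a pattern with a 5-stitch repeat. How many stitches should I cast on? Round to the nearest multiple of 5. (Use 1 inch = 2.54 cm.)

26.5 in = 26.5 × 2.54 = 67.31 cm.
12 / 10 = 1.2 sts/cm.
67.31 × 1.2 = 80.77 sts.
→ 80.

CO 80 sts.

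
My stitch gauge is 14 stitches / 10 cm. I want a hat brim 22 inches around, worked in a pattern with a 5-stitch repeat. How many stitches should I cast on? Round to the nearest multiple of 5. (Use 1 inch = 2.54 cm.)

CO 80 sts.

22 in = 22 × 2.54 = 55.88 cm.
14 / 10 = 1.4 sts/cm.
55.88 × 1.4 = 78.23 sts.
→ 80.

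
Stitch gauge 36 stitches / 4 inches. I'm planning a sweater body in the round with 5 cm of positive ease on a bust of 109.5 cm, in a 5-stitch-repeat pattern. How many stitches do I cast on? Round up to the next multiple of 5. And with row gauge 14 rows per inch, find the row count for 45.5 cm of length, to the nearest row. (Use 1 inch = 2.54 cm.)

Finished = 109.5 + 5 = 114.5 cm.
114.5 cm × 1/2.54 = 45.08 inches.
36/4 = 9 sts per in; 45.08 × 9 = 405.71 sts.
Next multiple of 5 → 410.
45.5 cm = 17.91 inches; × 14 = 250.79 → 251 rows.

Cast on 410 stitches; work 251 rows.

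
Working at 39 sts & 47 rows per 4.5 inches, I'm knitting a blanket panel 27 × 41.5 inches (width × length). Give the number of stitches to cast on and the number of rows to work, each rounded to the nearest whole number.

Stitch gauge = 39/4.5 = 8.667 sts/in; 27 × 8.667 = 234.00 → 234 sts.
Row gauge = 47/4.5 = 10.444 rows/in; 41.5 × 10.444 = 433.44 → 433 rows.

Cast on 234 stitches and work 433 rows.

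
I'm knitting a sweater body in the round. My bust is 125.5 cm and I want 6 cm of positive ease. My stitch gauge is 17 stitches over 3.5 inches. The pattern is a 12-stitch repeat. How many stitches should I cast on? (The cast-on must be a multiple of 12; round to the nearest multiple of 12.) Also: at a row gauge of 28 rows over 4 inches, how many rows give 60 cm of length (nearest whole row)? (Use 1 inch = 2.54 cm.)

Cast on 252 stitches; work 165 rows.

Finished = 125.5 + 6 = 131.5 cm.
131.5 cm × 1/2.54 = 51.77 inches.
17/3.5 = 4.857 sts per in; 51.77 × 4.857 = 251.46 sts.
Nearest multiple of 12 → 252.
60 cm = 23.62 inches; × 7 = 165.35 → 165 rows.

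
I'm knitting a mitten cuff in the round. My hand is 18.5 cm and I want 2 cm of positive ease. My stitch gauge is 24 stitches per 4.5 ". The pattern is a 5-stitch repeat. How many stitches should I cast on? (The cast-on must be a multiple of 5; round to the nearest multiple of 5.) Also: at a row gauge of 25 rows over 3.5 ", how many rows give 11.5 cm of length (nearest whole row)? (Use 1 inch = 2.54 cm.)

Finished = 18.5 + 2 = 20.5 cm.
20.5 cm × 1/2.54 = 8.07 inches.
24/4.5 = 5.333 sts per in; 8.07 × 5.333 = 43.04 sts.
Nearest multiple of 5 → 45.
11.5 cm = 4.53 inches; × 7.143 = 32.34 → 32 rows.

Cast on 45 stitches; work 32 rows.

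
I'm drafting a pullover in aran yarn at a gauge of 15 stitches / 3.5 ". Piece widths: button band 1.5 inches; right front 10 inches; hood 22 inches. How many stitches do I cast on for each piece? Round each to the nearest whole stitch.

Rate = 15/3.5 = 4.286 sts per in.
button band: 1.5 × 4.286 = 6.43 → 6.
right front: 10 × 4.286 = 42.86 → 43.
hood: 22 × 4.286 = 94.29 → 94.

button band 6; right front 43; hood 94.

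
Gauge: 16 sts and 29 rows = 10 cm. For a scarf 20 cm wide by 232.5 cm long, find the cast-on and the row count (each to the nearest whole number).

Stitch gauge = 16/10 = 1.6 sts/cm; 20 × 1.6 = 32.00 → 32 sts.
Row gauge = 29/10 = 2.9 rows/cm; 232.5 × 2.9 = 674.25 → 674 rows.

Cast on 32 stitches and work 674 rows.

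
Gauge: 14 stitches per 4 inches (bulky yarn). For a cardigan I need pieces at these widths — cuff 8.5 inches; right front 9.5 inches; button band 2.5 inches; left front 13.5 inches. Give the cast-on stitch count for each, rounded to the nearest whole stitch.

cuff 30; right front 33; button band 9; left front 47.

Rate = 14/4 = 3.5 sts per in.
cuff: 8.5 × 3.5 = 29.75 → 30.
right front: 9.5 × 3.5 = 33.25 → 33.
button band: 2.5 × 3.5 = 8.75 → 9.
left front: 13.5 × 3.5 = 47.25 → 47.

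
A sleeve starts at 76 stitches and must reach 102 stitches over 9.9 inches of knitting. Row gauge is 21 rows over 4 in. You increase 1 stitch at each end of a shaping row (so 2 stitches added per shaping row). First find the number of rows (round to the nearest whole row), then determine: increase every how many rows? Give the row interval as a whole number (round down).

Increase every 4th row.

Rows = 9.9 × 5.25 = 52.0 → 52 rows.
Stitches to add: 26 → 13 shaping rows (at 2 st each).
52 / 13 = 4.00 → every 4 rows.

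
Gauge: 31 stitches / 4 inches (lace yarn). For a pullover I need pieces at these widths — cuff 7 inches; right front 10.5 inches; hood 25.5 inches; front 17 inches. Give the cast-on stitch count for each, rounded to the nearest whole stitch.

Rate = 31/4 = 7.75 sts per in.
cuff: 7 × 7.75 = 54.25 → 54.
right front: 10.5 × 7.75 = 81.38 → 81.
hood: 25.5 × 7.75 = 197.62 → 198.
front: 17 × 7.75 = 131.75 → 132.

cuff 54; right front 81; hood 198; front 132.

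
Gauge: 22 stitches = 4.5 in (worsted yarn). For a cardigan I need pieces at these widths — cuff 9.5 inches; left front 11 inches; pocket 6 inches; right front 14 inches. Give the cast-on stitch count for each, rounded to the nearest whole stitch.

Rate = 22/4.5 = 4.889 sts per in.
cuff: 9.5 × 4.889 = 46.44 → 46.
left front: 11 × 4.889 = 53.78 → 54.
pocket: 6 × 4.889 = 29.33 → 29.
right front: 14 × 4.889 = 68.44 → 68.

cuff 46; left front 54; pocket 29; right front 68.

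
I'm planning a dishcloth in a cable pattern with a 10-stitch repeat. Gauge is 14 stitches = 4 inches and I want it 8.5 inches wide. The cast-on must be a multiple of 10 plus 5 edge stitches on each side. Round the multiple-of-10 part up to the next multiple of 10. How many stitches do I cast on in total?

Cast on 30 stitches.

14 / 4 = 3.5 sts per inch.
8.5 × 3.5 = 29.75 sts.
Less 10 edge sts → 19.75 for the repeat.
Next multiple of 10: 20.
Add back 10 edge sts → 30.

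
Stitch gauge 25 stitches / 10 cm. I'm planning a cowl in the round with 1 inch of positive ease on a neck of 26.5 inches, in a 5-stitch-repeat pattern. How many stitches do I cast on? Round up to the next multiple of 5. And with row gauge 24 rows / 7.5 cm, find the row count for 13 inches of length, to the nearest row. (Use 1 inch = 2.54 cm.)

Finished = 26.5 + 1 = 27.5 inches.
27.5 inches × 2.54 = 69.85 cm.
25/10 = 2.5 sts per cm; 69.85 × 2.5 = 174.62 sts.
Next multiple of 5 → 175.
13 inches = 33.02 cm; × 3.2 = 105.66 → 106 rows.

Cast on 175 stitches; work 106 rows.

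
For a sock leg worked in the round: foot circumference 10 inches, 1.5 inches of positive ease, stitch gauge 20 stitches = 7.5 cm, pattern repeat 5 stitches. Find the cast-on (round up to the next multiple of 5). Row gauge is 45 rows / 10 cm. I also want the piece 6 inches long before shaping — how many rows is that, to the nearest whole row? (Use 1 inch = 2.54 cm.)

Cast on 80 stitches; work 69 rows.

Finished = 10 + 1.5 = 11.5 inches.
11.5 inches × 2.54 = 29.21 cm.
20/7.5 = 2.667 sts per cm; 29.21 × 2.667 = 77.89 sts.
Next multiple of 5 → 80.
6 inches = 15.24 cm; × 4.5 = 68.58 → 69 rows.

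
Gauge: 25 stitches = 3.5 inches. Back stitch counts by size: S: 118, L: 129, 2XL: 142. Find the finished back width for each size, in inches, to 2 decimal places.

25/3.5 = 7.143 sts per in.
S: 118 / 7.143 = 16.520 → 16.52 in.
L: 129 / 7.143 = 18.060 → 18.06 in.
2XL: 142 / 7.143 = 19.880 → 19.88 in.

S 16.52 inches; L 18.06 inches; 2XL 19.88 inches.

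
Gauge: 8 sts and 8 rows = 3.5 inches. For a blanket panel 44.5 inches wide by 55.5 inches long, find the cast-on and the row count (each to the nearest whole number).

Stitch gauge = 8/3.5 = 2.286 sts/in; 44.5 × 2.286 = 101.71 → 102 sts.
Row gauge = 8/3.5 = 2.286 rows/in; 55.5 × 2.286 = 126.86 → 127 rows.

Cast on 102 stitches and work 127 rows.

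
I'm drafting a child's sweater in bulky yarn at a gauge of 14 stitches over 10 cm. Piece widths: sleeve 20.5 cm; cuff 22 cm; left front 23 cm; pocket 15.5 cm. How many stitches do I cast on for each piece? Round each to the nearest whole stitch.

Rate = 14/10 = 1.4 sts per cm.
sleeve: 20.5 × 1.4 = 28.70 → 29.
cuff: 22 × 1.4 = 30.80 → 31.
left front: 23 × 1.4 = 32.20 → 32.
pocket: 15.5 × 1.4 = 21.70 → 22.

sleeve 29; cuff 31; left front 32; pocket 22.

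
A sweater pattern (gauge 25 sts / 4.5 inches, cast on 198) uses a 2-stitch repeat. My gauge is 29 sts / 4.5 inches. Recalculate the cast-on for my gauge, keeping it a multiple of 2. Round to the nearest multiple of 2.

Cast on 230 stitches.

198 × 29 / 25 = 229.68.
Nearest multiple of 2: 230.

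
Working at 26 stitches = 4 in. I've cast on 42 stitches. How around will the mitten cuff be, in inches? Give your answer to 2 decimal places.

26 stitches / 4 inch = 6.5 stitches per inch.
42 / 6.5 = 6.462 inches.

6.46 inches.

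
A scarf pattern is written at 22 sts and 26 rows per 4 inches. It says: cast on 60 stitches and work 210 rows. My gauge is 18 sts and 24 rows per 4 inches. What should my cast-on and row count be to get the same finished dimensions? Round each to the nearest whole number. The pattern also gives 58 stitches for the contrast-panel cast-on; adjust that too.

Cast on 49 stitches; work 194 rows; contrast-panel cast-on 47 stitches.

Stitches: 60 × 18/22 = 49.09 → 49.
Rows: 210 × 24/26 = 193.85 → 194.
contrast-panel cast-on: 58 × 18/22 = 47.45 → 47.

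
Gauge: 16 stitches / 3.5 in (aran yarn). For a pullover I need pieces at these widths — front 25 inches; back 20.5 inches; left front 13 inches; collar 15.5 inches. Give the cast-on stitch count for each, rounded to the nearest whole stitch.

front 114; back 94; left front 59; collar 71.

Rate = 16/3.5 = 4.571 sts per in.
front: 25 × 4.571 = 114.29 → 114.
back: 20.5 × 4.571 = 93.71 → 94.
left front: 13 × 4.571 = 59.43 → 59.
collar: 15.5 × 4.571 = 70.86 → 71.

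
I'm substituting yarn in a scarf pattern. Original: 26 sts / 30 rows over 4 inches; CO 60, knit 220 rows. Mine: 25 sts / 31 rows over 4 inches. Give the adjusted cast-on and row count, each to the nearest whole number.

Cast on 58 stitches; work 227 rows.

Stitches: 60 × 25/26 = 57.69 → 58.
Rows: 220 × 31/30 = 227.33 → 227.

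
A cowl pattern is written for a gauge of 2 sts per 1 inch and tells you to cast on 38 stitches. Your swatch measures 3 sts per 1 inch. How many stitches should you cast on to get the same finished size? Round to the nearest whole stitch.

CO 57 sts.

Scale factor = 3 / 2 = 1.500.
38 × 3 / 2 = 57.00 sts.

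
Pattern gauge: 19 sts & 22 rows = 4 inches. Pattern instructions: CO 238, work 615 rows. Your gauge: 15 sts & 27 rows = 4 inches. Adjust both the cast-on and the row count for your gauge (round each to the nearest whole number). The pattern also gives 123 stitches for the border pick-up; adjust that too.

Stitches: 238 × 15/19 = 187.89 → 188.
Rows: 615 × 27/22 = 754.77 → 755.
border pick-up: 123 × 15/19 = 97.11 → 97.

Cast on 188 stitches; work 755 rows; border pick-up 97 stitches.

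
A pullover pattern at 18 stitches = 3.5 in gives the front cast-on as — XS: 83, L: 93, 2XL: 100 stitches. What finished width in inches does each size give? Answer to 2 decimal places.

XS 16.14 inches; L 18.08 inches; 2XL 19.44 inches.

18/3.5 = 5.143 sts per in.
XS: 83 / 5.143 = 16.139 → 16.14 in.
L: 93 / 5.143 = 18.083 → 18.08 in.
2XL: 100 / 5.143 = 19.444 → 19.44 in.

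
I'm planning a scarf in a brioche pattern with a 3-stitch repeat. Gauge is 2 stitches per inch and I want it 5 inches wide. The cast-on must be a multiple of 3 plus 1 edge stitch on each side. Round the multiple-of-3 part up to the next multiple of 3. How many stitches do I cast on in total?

2 / 1 = 2 sts per inch.
5 × 2 = 10.00 sts.
Less 2 edge sts → 8.00 for the repeat.
Next multiple of 3: 9.
Add back 2 edge sts → 11.

Cast on 11 stitches.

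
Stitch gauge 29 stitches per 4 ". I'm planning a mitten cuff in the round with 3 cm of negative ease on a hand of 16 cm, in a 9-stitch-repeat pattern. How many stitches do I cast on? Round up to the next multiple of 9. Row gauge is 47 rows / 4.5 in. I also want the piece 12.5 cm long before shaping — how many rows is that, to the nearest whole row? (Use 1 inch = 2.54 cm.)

Cast on 45 stitches; work 51 rows.

Finished = 16 − 3 = 13 cm.
13 cm × 1/2.54 = 5.12 inches.
29/4 = 7.25 sts per in; 5.12 × 7.25 = 37.11 sts.
Next multiple of 9 → 45.
12.5 cm = 4.92 inches; × 10.444 = 51.40 → 51 rows.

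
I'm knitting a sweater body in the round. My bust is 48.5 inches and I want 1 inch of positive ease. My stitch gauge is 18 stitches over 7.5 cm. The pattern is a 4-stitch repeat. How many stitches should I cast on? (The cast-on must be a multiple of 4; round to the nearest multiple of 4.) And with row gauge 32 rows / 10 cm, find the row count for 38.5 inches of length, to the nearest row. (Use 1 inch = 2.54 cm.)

Cast on 300 stitches; work 313 rows.

Finished = 48.5 + 1 = 49.5 inches.
49.5 inches × 2.54 = 125.73 cm.
18/7.5 = 2.4 sts per cm; 125.73 × 2.4 = 301.75 sts.
Nearest multiple of 4 → 300.
38.5 inches = 97.79 cm; × 3.2 = 312.93 → 313 rows.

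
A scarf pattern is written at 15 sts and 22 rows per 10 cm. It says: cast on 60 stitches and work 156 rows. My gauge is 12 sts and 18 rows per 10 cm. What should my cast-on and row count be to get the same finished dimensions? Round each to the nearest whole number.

Stitches: 60 × 12/15 = 48.00 → 48.
Rows: 156 × 18/22 = 127.64 → 128.

Cast on 48 stitches; work 128 rows.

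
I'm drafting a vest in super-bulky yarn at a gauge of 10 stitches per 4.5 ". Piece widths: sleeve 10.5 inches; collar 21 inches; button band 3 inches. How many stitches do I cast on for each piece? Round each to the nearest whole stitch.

sleeve 23; collar 47; button band 7.

Rate = 10/4.5 = 2.222 sts per in.
sleeve: 10.5 × 2.222 = 23.33 → 23.
collar: 21 × 2.222 = 46.67 → 47.
button band: 3 × 2.222 = 6.67 → 7.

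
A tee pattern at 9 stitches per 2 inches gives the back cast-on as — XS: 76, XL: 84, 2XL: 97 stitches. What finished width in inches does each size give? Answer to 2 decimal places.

9/2 = 4.5 sts per in.
XS: 76 / 4.5 = 16.889 → 16.89 in.
XL: 84 / 4.5 = 18.667 → 18.67 in.
2XL: 97 / 4.5 = 21.556 → 21.56 in.

XS 16.89 inches; XL 18.67 inches; 2XL 21.56 inches.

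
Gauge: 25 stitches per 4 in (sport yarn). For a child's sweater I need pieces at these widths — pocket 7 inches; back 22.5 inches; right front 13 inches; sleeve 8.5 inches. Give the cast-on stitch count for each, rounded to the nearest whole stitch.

pocket 44; back 141; right front 81; sleeve 53.

Rate = 25/4 = 6.25 sts per in.
pocket: 7 × 6.25 = 43.75 → 44.
back: 22.5 × 6.25 = 140.62 → 141.
right front: 13 × 6.25 = 81.25 → 81.
sleeve: 8.5 × 6.25 = 53.12 → 53.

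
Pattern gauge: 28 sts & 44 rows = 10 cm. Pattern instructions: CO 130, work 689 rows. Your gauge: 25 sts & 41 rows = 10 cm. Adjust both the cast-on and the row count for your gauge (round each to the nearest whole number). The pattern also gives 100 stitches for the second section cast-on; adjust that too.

Cast on 116 stitches; work 642 rows; second section cast-on 89 stitches.

Stitches: 130 × 25/28 = 116.07 → 116.
Rows: 689 × 41/44 = 642.02 → 642.
second section cast-on: 100 × 25/28 = 89.29 → 89.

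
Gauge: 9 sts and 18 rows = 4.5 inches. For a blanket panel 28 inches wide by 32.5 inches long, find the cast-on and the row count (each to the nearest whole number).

Stitch gauge = 9/4.5 = 2 sts/in; 28 × 2 = 56.00 → 56 sts.
Row gauge = 18/4.5 = 4 rows/in; 32.5 × 4 = 130.00 → 130 rows.

Cast on 56 stitches and work 130 rows.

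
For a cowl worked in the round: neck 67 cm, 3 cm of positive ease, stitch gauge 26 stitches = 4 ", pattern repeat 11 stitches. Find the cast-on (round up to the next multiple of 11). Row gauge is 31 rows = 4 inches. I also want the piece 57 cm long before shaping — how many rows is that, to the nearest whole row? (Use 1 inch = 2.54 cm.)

Cast on 187 stitches; work 174 rows.

Finished = 67 + 3 = 70 cm.
70 cm × 1/2.54 = 27.56 inches.
26/4 = 6.5 sts per in; 27.56 × 6.5 = 179.13 sts.
Next multiple of 11 → 187.
57 cm = 22.44 inches; × 7.75 = 173.92 → 174 rows.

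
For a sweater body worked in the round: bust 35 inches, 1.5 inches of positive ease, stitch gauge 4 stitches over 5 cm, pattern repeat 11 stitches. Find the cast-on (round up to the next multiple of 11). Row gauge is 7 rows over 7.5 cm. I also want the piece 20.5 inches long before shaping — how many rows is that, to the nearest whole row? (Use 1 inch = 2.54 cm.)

Finished = 35 + 1.5 = 36.5 inches.
36.5 inches × 2.54 = 92.71 cm.
4/5 = 0.8 sts per cm; 92.71 × 0.8 = 74.17 sts.
Next multiple of 11 → 77.
20.5 inches = 52.07 cm; × 0.933 = 48.60 → 49 rows.

Cast on 77 stitches; work 49 rows.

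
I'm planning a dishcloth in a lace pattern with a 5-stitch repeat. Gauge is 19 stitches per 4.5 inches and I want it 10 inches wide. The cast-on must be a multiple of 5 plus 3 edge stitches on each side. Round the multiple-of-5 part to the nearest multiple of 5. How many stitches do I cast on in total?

19 / 4.5 = 4.222 sts per inch.
10 × 4.222 = 42.22 sts.
Less 6 edge sts → 36.22 for the repeat.
Nearest multiple of 5: 35.
Add back 6 edge sts → 41.

41 stitches.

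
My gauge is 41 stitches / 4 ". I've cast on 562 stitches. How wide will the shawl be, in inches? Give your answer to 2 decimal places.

41 stitches / 4 inch = 10.25 stitches per inch.
562 / 10.25 = 54.829 inches.

54.83 inches.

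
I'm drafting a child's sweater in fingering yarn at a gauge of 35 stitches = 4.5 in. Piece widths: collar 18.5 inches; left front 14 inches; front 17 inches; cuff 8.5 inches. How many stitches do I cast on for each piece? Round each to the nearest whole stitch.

Rate = 35/4.5 = 7.778 sts per in.
collar: 18.5 × 7.778 = 143.89 → 144.
left front: 14 × 7.778 = 108.89 → 109.
front: 17 × 7.778 = 132.22 → 132.
cuff: 8.5 × 7.778 = 66.11 → 66.

collar 144; left front 109; front 132; cuff 66.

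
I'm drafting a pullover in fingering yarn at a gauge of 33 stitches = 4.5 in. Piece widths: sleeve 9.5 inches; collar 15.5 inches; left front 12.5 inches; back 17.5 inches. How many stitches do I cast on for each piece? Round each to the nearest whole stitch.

Rate = 33/4.5 = 7.333 sts per in.
sleeve: 9.5 × 7.333 = 69.67 → 70.
collar: 15.5 × 7.333 = 113.67 → 114.
left front: 12.5 × 7.333 = 91.67 → 92.
back: 17.5 × 7.333 = 128.33 → 128.

sleeve 70; collar 114; left front 92; back 128.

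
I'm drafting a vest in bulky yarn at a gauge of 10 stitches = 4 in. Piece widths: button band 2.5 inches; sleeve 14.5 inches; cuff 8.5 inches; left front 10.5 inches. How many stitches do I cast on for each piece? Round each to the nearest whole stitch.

button band 6; sleeve 36; cuff 21; left front 26.

Rate = 10/4 = 2.5 sts per in.
button band: 2.5 × 2.5 = 6.25 → 6.
sleeve: 14.5 × 2.5 = 36.25 → 36.
cuff: 8.5 × 2.5 = 21.25 → 21.
left front: 10.5 × 2.5 = 26.25 → 26.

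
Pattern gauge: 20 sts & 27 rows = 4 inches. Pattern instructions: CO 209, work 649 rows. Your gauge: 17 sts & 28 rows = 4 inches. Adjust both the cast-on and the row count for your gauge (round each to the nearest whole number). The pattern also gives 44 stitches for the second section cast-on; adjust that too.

Stitches: 209 × 17/20 = 177.65 → 178.
Rows: 649 × 28/27 = 673.04 → 673.
second section cast-on: 44 × 17/20 = 37.40 → 37.

Cast on 178 stitches; work 673 rows; second section cast-on 37 stitches.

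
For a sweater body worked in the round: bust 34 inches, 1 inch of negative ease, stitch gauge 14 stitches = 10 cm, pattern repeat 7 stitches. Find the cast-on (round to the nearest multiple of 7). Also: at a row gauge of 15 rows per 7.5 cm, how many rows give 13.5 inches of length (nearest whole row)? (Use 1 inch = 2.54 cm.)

Cast on 119 stitches; work 69 rows.

Finished = 34 − 1 = 33 inches.
33 inches × 2.54 = 83.82 cm.
14/10 = 1.4 sts per cm; 83.82 × 1.4 = 117.35 sts.
Nearest multiple of 7 → 119.
13.5 inches = 34.29 cm; × 2 = 68.58 → 69 rows.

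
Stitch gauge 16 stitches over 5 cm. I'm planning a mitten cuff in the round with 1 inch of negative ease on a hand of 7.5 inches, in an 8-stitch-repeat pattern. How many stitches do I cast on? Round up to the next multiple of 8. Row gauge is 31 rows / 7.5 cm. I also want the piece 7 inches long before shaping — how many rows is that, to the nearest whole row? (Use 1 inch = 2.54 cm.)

Finished = 7.5 − 1 = 6.5 inches.
6.5 inches × 2.54 = 16.51 cm.
16/5 = 3.2 sts per cm; 16.51 × 3.2 = 52.83 sts.
Next multiple of 8 → 56.
7 inches = 17.78 cm; × 4.133 = 73.49 → 73 rows.

Cast on 56 stitches; work 73 rows.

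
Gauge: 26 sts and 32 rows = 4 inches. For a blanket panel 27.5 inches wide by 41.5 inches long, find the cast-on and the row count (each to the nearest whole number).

Stitch gauge = 26/4 = 6.5 sts/in; 27.5 × 6.5 = 178.75 → 179 sts.
Row gauge = 32/4 = 8 rows/in; 41.5 × 8 = 332.00 → 332 rows.

Cast on 179 stitches and work 332 rows.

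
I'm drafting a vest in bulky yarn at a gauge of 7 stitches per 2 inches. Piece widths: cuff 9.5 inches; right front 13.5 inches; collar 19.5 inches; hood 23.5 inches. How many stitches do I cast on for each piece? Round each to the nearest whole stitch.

Rate = 7/2 = 3.5 sts per in.
cuff: 9.5 × 3.5 = 33.25 → 33.
right front: 13.5 × 3.5 = 47.25 → 47.
collar: 19.5 × 3.5 = 68.25 → 68.
hood: 23.5 × 3.5 = 82.25 → 82.

cuff 33; right front 47; collar 68; hood 82.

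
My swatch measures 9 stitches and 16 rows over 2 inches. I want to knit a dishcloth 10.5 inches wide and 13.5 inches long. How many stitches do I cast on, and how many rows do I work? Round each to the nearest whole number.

Stitch gauge = 9/2 = 4.5 sts/in; 10.5 × 4.5 = 47.25 → 47 sts.
Row gauge = 16/2 = 8 rows/in; 13.5 × 8 = 108.00 → 108 rows.

Cast on 47 stitches and work 108 rows.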